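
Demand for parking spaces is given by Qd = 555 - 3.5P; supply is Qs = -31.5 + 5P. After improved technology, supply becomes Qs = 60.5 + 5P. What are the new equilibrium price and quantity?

Original equilibrium: P* = 69, Q* = 313.5.
New equilibrium: 555 - 3.5P = 60.5 + 5P, so 494.5 = 8.5P and P' = 989/17; Q' = 555 − 3.5(989/17) = 11947/34.

P' = 989/17, Q' = 11947/34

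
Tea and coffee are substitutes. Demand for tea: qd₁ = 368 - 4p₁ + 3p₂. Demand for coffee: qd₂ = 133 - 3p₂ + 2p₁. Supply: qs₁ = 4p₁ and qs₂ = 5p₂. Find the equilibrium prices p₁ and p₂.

p₁ = 3343/58, p₂ = 900/29

Market 1: 368 - 4p₁ + 3p₂ = 4p₁ → 8p₁ - 3p₂ = 368.
Market 2: 8p₂ - 2p₁ = 133.
Eliminating p₂: 8×(1) + 3×(2) gives 58p₁ = 3343, so p₁ = 3343/58.
Back-substitute into (2): p₂ = (133 + 2×3343/58) / 8 = 900/29.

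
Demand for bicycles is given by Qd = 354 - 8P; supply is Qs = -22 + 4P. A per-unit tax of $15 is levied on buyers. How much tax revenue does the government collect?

Tax revenue = 950

Pre-tax equilibrium: P* = 94/3, Q* = 310/3.
Tax on buyers shifts demand to Qd = 354 − 8(P + 15) = 234 - 8P.
234 - 8P = -22 + 4P gives seller price Ps = 64/3; buyers pay Pb = 64/3 + 15 = 109/3.
New quantity: Q = 354 − 8(109/3) = 190/3.
Revenue = 15 × 190/3 = 950.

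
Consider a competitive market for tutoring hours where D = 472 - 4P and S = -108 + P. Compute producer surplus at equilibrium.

Equilibrium: 472 - 4P = -108 + P gives P* = 116, Q* = 8.
Supply starts at P = 108 (where S = 0).
PS = ½(116 − 108)(8) = 32.

Producer surplus = 32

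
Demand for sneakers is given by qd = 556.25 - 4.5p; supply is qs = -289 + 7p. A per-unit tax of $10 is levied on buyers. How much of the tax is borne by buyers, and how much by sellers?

Buyers bear 140/23, sellers bear 90/23

Pre-tax equilibrium: p* = 73.5, q* = 225.5.
Tax on buyers shifts demand to qd = 556.25 − 4.5(p + 10) = 511.25 - 4.5p.
511.25 - 4.5p = -289 + 7p gives seller price ps = 3201/46; buyers pay pb = 3201/46 + 10 = 3661/46.
New quantity: q = 556.25 − 4.5(3661/46) = 9113/46.
Buyer burden = 3661/46 − 73.5 = 140/23; seller burden = 73.5 − 3201/46 = 90/23.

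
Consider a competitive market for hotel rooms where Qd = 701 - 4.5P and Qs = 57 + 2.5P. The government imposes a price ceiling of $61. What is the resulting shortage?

Equilibrium price would be P* = 92, so the ceiling at 61 binds.
At P = 61: Qd = 701 − 4.5(61) = 426.5, Qs = 57 + 2.5(61) = 209.5.
Shortage = 426.5 − 209.5 = 217.

Shortage = 217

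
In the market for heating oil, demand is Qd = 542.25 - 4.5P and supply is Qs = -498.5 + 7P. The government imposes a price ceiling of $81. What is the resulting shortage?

Shortage = 109.25

Equilibrium price would be P* = 90.5, so the ceiling at 81 binds.
At P = 81: Qd = 542.25 − 4.5(81) = 177.75, Qs = -498.5 + 7(81) = 68.5.
Shortage = 177.75 − 68.5 = 109.25.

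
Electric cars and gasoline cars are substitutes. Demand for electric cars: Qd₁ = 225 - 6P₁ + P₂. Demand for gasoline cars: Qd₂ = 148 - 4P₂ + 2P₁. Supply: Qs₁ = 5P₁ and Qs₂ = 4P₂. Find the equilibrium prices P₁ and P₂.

Market 1: 225 - 6P₁ + P₂ = 5P₁ → 11P₁ - P₂ = 225.
Market 2: 8P₂ - 2P₁ = 148.
Eliminating P₂: 8×(1) + 1×(2) gives 86P₁ = 1948, so P₁ = 974/43.
Back-substitute into (2): P₂ = (148 + 2×974/43) / 8 = 1039/43.

P₁ = 974/43, P₂ = 1039/43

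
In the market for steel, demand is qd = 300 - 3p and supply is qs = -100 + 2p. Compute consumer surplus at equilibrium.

Equilibrium: 300 - 3p = -100 + 2p gives p* = 80, q* = 60.
Demand choke price (qd = 0): p = 100.
CS = ½(100 − 80)(60) = 600.

Consumer surplus = 600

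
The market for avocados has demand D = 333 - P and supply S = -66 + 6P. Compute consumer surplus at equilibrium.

Equilibrium: 333 - P = -66 + 6P gives P* = 57, Q* = 276.
Demand choke price (D = 0): P = 333.
CS = ½(333 − 57)(276) = 38088.

Consumer surplus = 38088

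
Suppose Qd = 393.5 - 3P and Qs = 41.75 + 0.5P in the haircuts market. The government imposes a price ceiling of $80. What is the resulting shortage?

Equilibrium price would be P* = 100.5, so the ceiling at 80 binds.
At P = 80: Qd = 393.5 − 3(80) = 153.5, Qs = 41.75 + 0.5(80) = 81.75.
Shortage = 153.5 − 81.75 = 71.75.

Shortage = 71.75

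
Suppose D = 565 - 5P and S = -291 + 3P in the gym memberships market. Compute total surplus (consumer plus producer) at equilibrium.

Total surplus = 240

Equilibrium: 565 - 5P = -291 + 3P gives P* = 107, Q* = 30.
Demand choke price: P = 113; supply starts at P = 97.
CS = ½(113 − 107)(30) = 90; PS = ½(107 − 97)(30) = 150.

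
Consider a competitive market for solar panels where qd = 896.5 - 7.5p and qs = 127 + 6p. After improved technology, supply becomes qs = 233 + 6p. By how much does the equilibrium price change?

Δp = -212/27

Original equilibrium: p* = 57, q* = 469.
New equilibrium: 896.5 - 7.5p = 233 + 6p, so 663.5 = 13.5p and p' = 1327/27; q' = 896.5 − 7.5(1327/27) = 4751/9.
Change in price: 1327/27 − 57 = -212/27.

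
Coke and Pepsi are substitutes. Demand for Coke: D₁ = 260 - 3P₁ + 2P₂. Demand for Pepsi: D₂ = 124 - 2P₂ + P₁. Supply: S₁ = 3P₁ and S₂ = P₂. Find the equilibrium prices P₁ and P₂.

P₁ = 64.25, P₂ = 62.75

Market 1: 260 - 3P₁ + 2P₂ = 3P₁ → 6P₁ - 2P₂ = 260.
Market 2: 3P₂ - P₁ = 124.
Eliminating P₂: 3×(1) + 2×(2) gives 16P₁ = 1028, so P₁ = 64.25.
Back-substitute into (2): P₂ = (124 + 1×64.25) / 3 = 62.75.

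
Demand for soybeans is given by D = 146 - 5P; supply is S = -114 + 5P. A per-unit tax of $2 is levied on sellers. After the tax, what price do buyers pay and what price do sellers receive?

Pre-tax equilibrium: P* = 26, Q* = 16.
Tax on sellers shifts supply to S = -114 + 5(P − 2) = -124 + 5P.
146 - 5P = -124 + 5P gives buyer price Pb = 27; sellers receive Ps = 27 − 2 = 25.
New quantity: Q = 146 − 5(27) = 11.

Buyers pay $27, sellers receive $25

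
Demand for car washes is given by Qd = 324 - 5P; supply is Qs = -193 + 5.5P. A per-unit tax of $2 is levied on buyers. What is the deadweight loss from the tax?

Deadweight loss = 110/21

Pre-tax equilibrium: P* = 1034/21, Q* = 1634/21.
Tax on buyers shifts demand to Qd = 324 − 5(P + 2) = 314 - 5P.
314 - 5P = -193 + 5.5P gives seller price Ps = 338/7; buyers pay Pb = 338/7 + 2 = 352/7.
New quantity: Q = 324 − 5(352/7) = 508/7.
DWL = ½ × 2 × (1634/21 − 508/7) = 110/21.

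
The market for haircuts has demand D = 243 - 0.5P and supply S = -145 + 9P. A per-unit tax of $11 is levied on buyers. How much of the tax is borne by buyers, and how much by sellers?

Pre-tax equilibrium: P* = 776/19, Q* = 4229/19.
Tax on buyers shifts demand to D = 243 − 0.5(P + 11) = 237.5 - 0.5P.
237.5 - 0.5P = -145 + 9P gives seller price Ps = 765/19; buyers pay Pb = 765/19 + 11 = 974/19.
New quantity: Q = 243 − 0.5(974/19) = 4130/19.
Buyer burden = 974/19 − 776/19 = 198/19; seller burden = 776/19 − 765/19 = 11/19.

Buyers bear 198/19, sellers bear 11/19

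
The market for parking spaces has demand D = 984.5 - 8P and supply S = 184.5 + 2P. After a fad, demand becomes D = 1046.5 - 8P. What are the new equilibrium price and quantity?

P' = 86.2, Q' = 356.9

Original equilibrium: P* = 80, Q* = 344.5.
New equilibrium: 1046.5 - 8P = 184.5 + 2P, so 862 = 10P and P' = 86.2; Q' = 1046.5 − 8(86.2) = 356.9.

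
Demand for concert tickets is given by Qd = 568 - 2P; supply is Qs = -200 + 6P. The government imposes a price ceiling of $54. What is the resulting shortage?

Equilibrium price would be P* = 96, so the ceiling at 54 binds.
At P = 54: Qd = 568 − 2(54) = 460, Qs = -200 + 6(54) = 124.
Shortage = 460 − 124 = 336.

Shortage = 336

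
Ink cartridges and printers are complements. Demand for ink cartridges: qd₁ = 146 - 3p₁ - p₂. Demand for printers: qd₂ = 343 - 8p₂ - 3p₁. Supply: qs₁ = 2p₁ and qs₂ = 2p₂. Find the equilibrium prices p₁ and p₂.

p₁ = 1117/47, p₂ = 1277/47

Market 1: 146 - 3p₁ - p₂ = 2p₁ → 5p₁ + p₂ = 146.
Market 2: 10p₂ + 3p₁ = 343.
Eliminating p₂: 10×(1) − 1×(2) gives 47p₁ = 1117, so p₁ = 1117/47.
Back-substitute into (2): p₂ = (343 − 3×1117/47) / 10 = 1277/47.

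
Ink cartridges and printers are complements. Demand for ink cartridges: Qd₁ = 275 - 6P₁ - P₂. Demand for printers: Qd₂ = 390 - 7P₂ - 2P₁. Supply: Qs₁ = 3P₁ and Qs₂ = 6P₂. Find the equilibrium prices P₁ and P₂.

Market 1: 275 - 6P₁ - P₂ = 3P₁ → 9P₁ + P₂ = 275.
Market 2: 13P₂ + 2P₁ = 390.
Eliminating P₂: 13×(1) − 1×(2) gives 115P₁ = 3185, so P₁ = 637/23.
Back-substitute into (2): P₂ = (390 − 2×637/23) / 13 = 592/23.

P₁ = 637/23, P₂ = 592/23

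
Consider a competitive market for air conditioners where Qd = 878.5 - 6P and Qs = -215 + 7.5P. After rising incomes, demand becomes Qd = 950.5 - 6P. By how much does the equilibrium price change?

Original equilibrium: P* = 81, Q* = 392.5.
New equilibrium: 950.5 - 6P = -215 + 7.5P, so 1165.5 = 13.5P and P' = 259/3; Q' = 950.5 − 6(259/3) = 432.5.
Change in price: 259/3 − 81 = 16/3.

ΔP = 16/3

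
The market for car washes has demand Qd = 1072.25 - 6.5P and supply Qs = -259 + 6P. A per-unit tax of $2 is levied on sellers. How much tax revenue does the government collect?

Tax revenue = 747.52

Pre-tax equilibrium: P* = 106.5, Q* = 380.
Tax on sellers shifts supply to Qs = -259 + 6(P − 2) = -271 + 6P.
1072.25 - 6.5P = -271 + 6P gives buyer price Pb = 107.46; sellers receive Ps = 107.46 − 2 = 105.46.
New quantity: Q = 1072.25 − 6.5(107.46) = 373.76.
Revenue = 2 × 373.76 = 747.52.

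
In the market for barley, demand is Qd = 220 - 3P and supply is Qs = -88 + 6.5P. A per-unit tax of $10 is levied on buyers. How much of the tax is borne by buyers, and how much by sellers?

Pre-tax equilibrium: P* = 616/19, Q* = 2332/19.
Tax on buyers shifts demand to Qd = 220 − 3(P + 10) = 190 - 3P.
190 - 3P = -88 + 6.5P gives seller price Ps = 556/19; buyers pay Pb = 556/19 + 10 = 746/19.
New quantity: Q = 220 − 3(746/19) = 1942/19.
Buyer burden = 746/19 − 616/19 = 130/19; seller burden = 616/19 − 556/19 = 60/19.

Buyers bear 130/19, sellers bear 60/19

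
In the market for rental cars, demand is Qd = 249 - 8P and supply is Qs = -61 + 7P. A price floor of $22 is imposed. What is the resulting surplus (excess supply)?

Equilibrium price would be P* = 62/3, so the floor at 22 binds.
At P = 22: Qd = 73, Qs = 93.
Surplus = 93 − 73 = 20.

Surplus = 20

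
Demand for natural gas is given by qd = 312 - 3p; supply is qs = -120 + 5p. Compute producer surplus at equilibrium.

Producer surplus = 2250

Equilibrium: 312 - 3p = -120 + 5p gives p* = 54, q* = 150.
Supply starts at p = 24 (where qs = 0).
PS = ½(54 − 24)(150) = 2250.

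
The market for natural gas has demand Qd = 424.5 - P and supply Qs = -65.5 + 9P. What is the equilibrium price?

Set Qd = Qs: 424.5 - P = -65.5 + 9P.
490 = 10P, so P* = 49.
Q* = 424.5 − 1(49) = 375.5.

P* = 49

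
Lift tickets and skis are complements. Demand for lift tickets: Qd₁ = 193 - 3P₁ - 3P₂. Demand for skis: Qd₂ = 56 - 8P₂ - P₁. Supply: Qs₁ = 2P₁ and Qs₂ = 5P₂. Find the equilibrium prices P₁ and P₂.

Market 1: 193 - 3P₁ - 3P₂ = 2P₁ → 5P₁ + 3P₂ = 193.
Market 2: 13P₂ + P₁ = 56.
Eliminating P₂: 13×(1) − 3×(2) gives 62P₁ = 2341, so P₁ = 2341/62.
Back-substitute into (2): P₂ = (56 − 1×2341/62) / 13 = 87/62.

P₁ = 2341/62, P₂ = 87/62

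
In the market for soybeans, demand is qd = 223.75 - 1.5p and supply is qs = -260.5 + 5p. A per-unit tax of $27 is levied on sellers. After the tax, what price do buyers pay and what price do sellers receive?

Buyers pay 2477/26, sellers receive 1775/26

Pre-tax equilibrium: p* = 74.5, q* = 112.
Tax on sellers shifts supply to qs = -260.5 + 5(p − 27) = -395.5 + 5p.
223.75 - 1.5p = -395.5 + 5p gives buyer price pb = 2477/26; sellers receive ps = 2477/26 − 27 = 1775/26.
New quantity: q = 223.75 − 1.5(2477/26) = 1051/13.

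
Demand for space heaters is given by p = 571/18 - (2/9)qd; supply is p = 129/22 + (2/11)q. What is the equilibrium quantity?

Set the two price expressions equal: 571/18 - (2/9)q = 129/22 + (2/11)q.
2560/99 = (40/99)q, so q* = 64.
p* = 571/18 − (2/9)(64) = 17.5.

q* = 64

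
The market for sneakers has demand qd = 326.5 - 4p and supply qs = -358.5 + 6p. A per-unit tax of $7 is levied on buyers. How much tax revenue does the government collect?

Pre-tax equilibrium: p* = 68.5, q* = 52.5.
Tax on buyers shifts demand to qd = 326.5 − 4(p + 7) = 298.5 - 4p.
298.5 - 4p = -358.5 + 6p gives seller price ps = 65.7; buyers pay pb = 65.7 + 7 = 72.7.
New quantity: q = 326.5 − 4(72.7) = 35.7.
Revenue = 7 × 35.7 = 249.9.

Tax revenue = 249.9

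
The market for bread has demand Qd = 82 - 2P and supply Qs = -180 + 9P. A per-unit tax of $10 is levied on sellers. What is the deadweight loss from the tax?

Deadweight loss = 900/11

Pre-tax equilibrium: P* = 262/11, Q* = 378/11.
Tax on sellers shifts supply to Qs = -180 + 9(P − 10) = -270 + 9P.
82 - 2P = -270 + 9P gives buyer price Pb = 32; sellers receive Ps = 32 − 10 = 22.
New quantity: Q = 82 − 2(32) = 18.
DWL = ½ × 10 × (378/11 − 18) = 900/11.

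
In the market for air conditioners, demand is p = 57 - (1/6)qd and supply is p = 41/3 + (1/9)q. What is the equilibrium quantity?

Set the two price expressions equal: 57 - (1/6)q = 41/3 + (1/9)q.
130/3 = (5/18)q, so q* = 156.
p* = 57 − (1/6)(156) = 31.

q* = 156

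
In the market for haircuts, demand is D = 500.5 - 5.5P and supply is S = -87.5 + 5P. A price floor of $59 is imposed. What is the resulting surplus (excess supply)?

Surplus = 31.5

Equilibrium price would be P* = 56, so the floor at 59 binds.
At P = 59: D = 176, S = 207.5.
Surplus = 207.5 − 176 = 31.5.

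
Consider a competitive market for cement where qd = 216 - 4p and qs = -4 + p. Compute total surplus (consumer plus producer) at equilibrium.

Equilibrium: 216 - 4p = -4 + p gives p* = 44, q* = 40.
Demand choke price: p = 54; supply starts at p = 4.
CS = ½(54 − 44)(40) = 200; PS = ½(44 − 4)(40) = 800.

Total surplus = 1000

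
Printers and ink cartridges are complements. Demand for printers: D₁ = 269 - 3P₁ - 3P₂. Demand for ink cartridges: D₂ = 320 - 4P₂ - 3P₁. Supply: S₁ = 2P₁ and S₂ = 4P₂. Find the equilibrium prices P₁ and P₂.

Market 1: 269 - 3P₁ - 3P₂ = 2P₁ → 5P₁ + 3P₂ = 269.
Market 2: 8P₂ + 3P₁ = 320.
Eliminating P₂: 8×(1) − 3×(2) gives 31P₁ = 1192, so P₁ = 1192/31.
Back-substitute into (2): P₂ = (320 − 3×1192/31) / 8 = 793/31.

P₁ = 1192/31, P₂ = 793/31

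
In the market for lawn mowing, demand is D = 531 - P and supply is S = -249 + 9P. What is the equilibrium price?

Set D = S: 531 - P = -249 + 9P.
780 = 10P, so P* = 78.
Q* = 531 − 1(78) = 453.

P* = 78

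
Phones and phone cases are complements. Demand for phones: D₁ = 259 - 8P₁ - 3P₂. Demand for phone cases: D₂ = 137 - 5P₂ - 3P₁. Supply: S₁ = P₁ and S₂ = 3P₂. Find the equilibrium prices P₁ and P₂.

P₁ = 1661/63, P₂ = 152/21

Market 1: 259 - 8P₁ - 3P₂ = P₁ → 9P₁ + 3P₂ = 259.
Market 2: 8P₂ + 3P₁ = 137.
Eliminating P₂: 8×(1) − 3×(2) gives 63P₁ = 1661, so P₁ = 1661/63.
Back-substitute into (2): P₂ = (137 − 3×1661/63) / 8 = 152/21.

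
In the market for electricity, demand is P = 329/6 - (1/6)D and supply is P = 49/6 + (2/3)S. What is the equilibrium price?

Set the two price expressions equal: 329/6 - (1/6)Q = 49/6 + (2/3)Q.
140/3 = (5/6)Q, so Q* = 56.
P* = 329/6 − (1/6)(56) = 45.5.

P* = 45.5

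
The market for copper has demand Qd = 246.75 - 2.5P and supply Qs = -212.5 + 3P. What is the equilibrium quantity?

Set Qd = Qs: 246.75 - 2.5P = -212.5 + 3P.
459.25 = 5.5P, so P* = 83.5.
Q* = 246.75 − 2.5(83.5) = 38.

Q* = 38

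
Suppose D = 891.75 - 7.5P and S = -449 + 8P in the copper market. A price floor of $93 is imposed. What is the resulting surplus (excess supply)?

Surplus = 100.75

Equilibrium price would be P* = 86.5, so the floor at 93 binds.
At P = 93: D = 194.25, S = 295.
Surplus = 295 − 194.25 = 100.75.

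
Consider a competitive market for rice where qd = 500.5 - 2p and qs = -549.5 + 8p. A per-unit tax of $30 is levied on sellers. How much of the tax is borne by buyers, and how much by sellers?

Buyers bear $24, sellers bear $6

Pre-tax equilibrium: p* = 105, q* = 290.5.
Tax on sellers shifts supply to qs = -549.5 + 8(p − 30) = -789.5 + 8p.
500.5 - 2p = -789.5 + 8p gives buyer price pb = 129; sellers receive ps = 129 − 30 = 99.
New quantity: q = 500.5 − 2(129) = 242.5.
Buyer burden = 129 − 105 = 24; seller burden = 105 − 99 = 6.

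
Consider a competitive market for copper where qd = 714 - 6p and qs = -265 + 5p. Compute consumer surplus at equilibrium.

Equilibrium: 714 - 6p = -265 + 5p gives p* = 89, q* = 180.
Demand choke price (qd = 0): p = 119.
CS = ½(119 − 89)(180) = 2700.

Consumer surplus = 2700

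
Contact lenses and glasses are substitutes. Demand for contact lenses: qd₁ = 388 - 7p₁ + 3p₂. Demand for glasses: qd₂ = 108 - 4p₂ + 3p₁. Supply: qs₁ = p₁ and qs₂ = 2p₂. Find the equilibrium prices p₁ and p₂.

Market 1: 388 - 7p₁ + 3p₂ = p₁ → 8p₁ - 3p₂ = 388.
Market 2: 6p₂ - 3p₁ = 108.
Eliminating p₂: 6×(1) + 3×(2) gives 39p₁ = 2652, so p₁ = 68.
Back-substitute into (2): p₂ = (108 + 3×68) / 6 = 52.

p₁ = 68, p₂ = 52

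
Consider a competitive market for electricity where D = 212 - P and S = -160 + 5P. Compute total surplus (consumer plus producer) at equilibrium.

Equilibrium: 212 - P = -160 + 5P gives P* = 62, Q* = 150.
Demand choke price: P = 212; supply starts at P = 32.
CS = ½(212 − 62)(150) = 11250; PS = ½(62 − 32)(150) = 2250.

Total surplus = 13500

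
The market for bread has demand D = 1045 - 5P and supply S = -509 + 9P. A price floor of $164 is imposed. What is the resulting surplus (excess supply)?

Surplus = 742

Equilibrium price would be P* = 111, so the floor at 164 binds.
At P = 164: D = 225, S = 967.
Surplus = 967 − 225 = 742.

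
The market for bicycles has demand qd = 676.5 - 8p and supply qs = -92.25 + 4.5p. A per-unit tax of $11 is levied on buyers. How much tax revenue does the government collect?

Pre-tax equilibrium: p* = 61.5, q* = 184.5.
Tax on buyers shifts demand to qd = 676.5 − 8(p + 11) = 588.5 - 8p.
588.5 - 8p = -92.25 + 4.5p gives seller price ps = 54.46; buyers pay pb = 54.46 + 11 = 65.46.
New quantity: q = 676.5 − 8(65.46) = 152.82.
Revenue = 11 × 152.82 = 1681.02.

Tax revenue = 1681.02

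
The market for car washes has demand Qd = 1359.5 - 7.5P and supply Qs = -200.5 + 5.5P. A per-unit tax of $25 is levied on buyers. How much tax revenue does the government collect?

Pre-tax equilibrium: P* = 120, Q* = 459.5.
Tax on buyers shifts demand to Qd = 1359.5 − 7.5(P + 25) = 1172 - 7.5P.
1172 - 7.5P = -200.5 + 5.5P gives seller price Ps = 2745/26; buyers pay Pb = 2745/26 + 25 = 3395/26.
New quantity: Q = 1359.5 − 7.5(3395/26) = 19769/52.
Revenue = 25 × 19769/52 = 494225/52.

Tax revenue = 494225/52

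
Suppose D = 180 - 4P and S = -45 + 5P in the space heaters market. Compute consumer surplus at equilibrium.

Consumer surplus = 800

Equilibrium: 180 - 4P = -45 + 5P gives P* = 25, Q* = 80.
Demand choke price (D = 0): P = 45.
CS = ½(45 − 25)(80) = 800.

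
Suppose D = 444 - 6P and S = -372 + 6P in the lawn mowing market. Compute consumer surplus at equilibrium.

Equilibrium: 444 - 6P = -372 + 6P gives P* = 68, Q* = 36.
Demand choke price (D = 0): P = 74.
CS = ½(74 − 68)(36) = 108.

Consumer surplus = 108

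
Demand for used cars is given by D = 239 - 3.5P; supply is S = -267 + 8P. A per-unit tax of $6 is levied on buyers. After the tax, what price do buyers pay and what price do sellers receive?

Buyers pay 1108/23, sellers receive 970/23

Pre-tax equilibrium: P* = 44, Q* = 85.
Tax on buyers shifts demand to D = 239 − 3.5(P + 6) = 218 - 3.5P.
218 - 3.5P = -267 + 8P gives seller price Ps = 970/23; buyers pay Pb = 970/23 + 6 = 1108/23.
New quantity: Q = 239 − 3.5(1108/23) = 1619/23.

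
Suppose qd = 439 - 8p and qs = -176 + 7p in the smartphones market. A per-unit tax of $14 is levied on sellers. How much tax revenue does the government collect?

Pre-tax equilibrium: p* = 41, q* = 111.
Tax on sellers shifts supply to qs = -176 + 7(p − 14) = -274 + 7p.
439 - 8p = -274 + 7p gives buyer price pb = 713/15; sellers receive ps = 713/15 − 14 = 503/15.
New quantity: q = 439 − 8(713/15) = 881/15.
Revenue = 14 × 881/15 = 12334/15.

Tax revenue = 12334/15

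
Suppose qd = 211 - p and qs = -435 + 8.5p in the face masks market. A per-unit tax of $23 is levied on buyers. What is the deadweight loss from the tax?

Pre-tax equilibrium: p* = 68, q* = 143.
Tax on buyers shifts demand to qd = 211 − 1(p + 23) = 188 - p.
188 - p = -435 + 8.5p gives seller price ps = 1246/19; buyers pay pb = 1246/19 + 23 = 1683/19.
New quantity: q = 211 − 1(1683/19) = 2326/19.
DWL = ½ × 23 × (143 − 2326/19) = 8993/38.

Deadweight loss = 8993/38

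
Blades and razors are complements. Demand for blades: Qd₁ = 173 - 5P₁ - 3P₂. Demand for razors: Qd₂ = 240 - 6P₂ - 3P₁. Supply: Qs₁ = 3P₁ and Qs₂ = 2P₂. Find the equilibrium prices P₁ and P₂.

P₁ = 664/55, P₂ = 1401/55

Market 1: 173 - 5P₁ - 3P₂ = 3P₁ → 8P₁ + 3P₂ = 173.
Market 2: 8P₂ + 3P₁ = 240.
Eliminating P₂: 8×(1) − 3×(2) gives 55P₁ = 664, so P₁ = 664/55.
Back-substitute into (2): P₂ = (240 − 3×664/55) / 8 = 1401/55.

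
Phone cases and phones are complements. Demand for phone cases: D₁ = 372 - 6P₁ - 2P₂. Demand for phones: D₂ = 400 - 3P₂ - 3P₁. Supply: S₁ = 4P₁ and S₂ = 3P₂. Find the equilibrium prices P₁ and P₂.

P₁ = 716/27, P₂ = 1442/27

Market 1: 372 - 6P₁ - 2P₂ = 4P₁ → 10P₁ + 2P₂ = 372.
Market 2: 6P₂ + 3P₁ = 400.
Eliminating P₂: 6×(1) − 2×(2) gives 54P₁ = 1432, so P₁ = 716/27.
Back-substitute into (2): P₂ = (400 − 3×716/27) / 6 = 1442/27.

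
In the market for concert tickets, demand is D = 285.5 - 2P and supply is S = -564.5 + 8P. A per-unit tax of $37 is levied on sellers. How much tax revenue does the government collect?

Pre-tax equilibrium: P* = 85, Q* = 115.5.
Tax on sellers shifts supply to S = -564.5 + 8(P − 37) = -860.5 + 8P.
285.5 - 2P = -860.5 + 8P gives buyer price Pb = 114.6; sellers receive Ps = 114.6 − 37 = 77.6.
New quantity: Q = 285.5 − 2(114.6) = 56.3.
Revenue = 37 × 56.3 = 2083.1.

Tax revenue = 2083.1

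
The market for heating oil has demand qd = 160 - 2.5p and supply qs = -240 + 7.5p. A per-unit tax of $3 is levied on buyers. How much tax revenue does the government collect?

Tax revenue = 163.125

Pre-tax equilibrium: p* = 40, q* = 60.
Tax on buyers shifts demand to qd = 160 − 2.5(p + 3) = 152.5 - 2.5p.
152.5 - 2.5p = -240 + 7.5p gives seller price ps = 39.25; buyers pay pb = 39.25 + 3 = 42.25.
New quantity: q = 160 − 2.5(42.25) = 54.375.
Revenue = 3 × 54.375 = 163.125.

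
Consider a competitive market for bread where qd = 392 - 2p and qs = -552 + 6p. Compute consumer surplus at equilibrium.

Consumer surplus = 6084

Equilibrium: 392 - 2p = -552 + 6p gives p* = 118, q* = 156.
Demand choke price (qd = 0): p = 196.
CS = ½(196 − 118)(156) = 6084.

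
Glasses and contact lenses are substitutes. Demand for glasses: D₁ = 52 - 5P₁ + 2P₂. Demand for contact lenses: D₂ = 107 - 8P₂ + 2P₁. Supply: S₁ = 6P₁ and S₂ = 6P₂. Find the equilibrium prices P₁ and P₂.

Market 1: 52 - 5P₁ + 2P₂ = 6P₁ → 11P₁ - 2P₂ = 52.
Market 2: 14P₂ - 2P₁ = 107.
Eliminating P₂: 14×(1) + 2×(2) gives 150P₁ = 942, so P₁ = 6.28.
Back-substitute into (2): P₂ = (107 + 2×6.28) / 14 = 8.54.

P₁ = 6.28, P₂ = 8.54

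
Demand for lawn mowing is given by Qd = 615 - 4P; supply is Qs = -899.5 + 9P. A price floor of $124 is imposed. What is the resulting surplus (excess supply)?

Surplus = 97.5

Equilibrium price would be P* = 116.5, so the floor at 124 binds.
At P = 124: Qd = 119, Qs = 216.5.
Surplus = 216.5 − 119 = 97.5.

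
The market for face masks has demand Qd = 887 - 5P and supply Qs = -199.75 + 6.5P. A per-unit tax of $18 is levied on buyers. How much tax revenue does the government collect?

Pre-tax equilibrium: P* = 94.5, Q* = 414.5.
Tax on buyers shifts demand to Qd = 887 − 5(P + 18) = 797 - 5P.
797 - 5P = -199.75 + 6.5P gives seller price Ps = 3987/46; buyers pay Pb = 3987/46 + 18 = 4815/46.
New quantity: Q = 887 − 5(4815/46) = 16727/46.
Revenue = 18 × 16727/46 = 150543/23.

Tax revenue = 150543/23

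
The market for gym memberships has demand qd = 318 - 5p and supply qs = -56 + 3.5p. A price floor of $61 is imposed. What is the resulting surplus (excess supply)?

Equilibrium price would be p* = 44, so the floor at 61 binds.
At p = 61: qd = 13, qs = 157.5.
Surplus = 157.5 − 13 = 144.5.

Surplus = 144.5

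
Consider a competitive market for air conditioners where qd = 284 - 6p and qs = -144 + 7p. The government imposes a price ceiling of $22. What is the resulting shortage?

Equilibrium price would be p* = 428/13, so the ceiling at 22 binds.
At p = 22: qd = 284 − 6(22) = 152, qs = -144 + 7(22) = 10.
Shortage = 152 − 10 = 142.

Shortage = 142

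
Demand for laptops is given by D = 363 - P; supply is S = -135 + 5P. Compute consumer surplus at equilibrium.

Equilibrium: 363 - P = -135 + 5P gives P* = 83, Q* = 280.
Demand choke price (D = 0): P = 363.
CS = ½(363 − 83)(280) = 39200.

Consumer surplus = 39200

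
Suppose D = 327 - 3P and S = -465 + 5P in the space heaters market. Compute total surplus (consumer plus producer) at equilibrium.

Equilibrium: 327 - 3P = -465 + 5P gives P* = 99, Q* = 30.
Demand choke price: P = 109; supply starts at P = 93.
CS = ½(109 − 99)(30) = 150; PS = ½(99 − 93)(30) = 90.

Total surplus = 240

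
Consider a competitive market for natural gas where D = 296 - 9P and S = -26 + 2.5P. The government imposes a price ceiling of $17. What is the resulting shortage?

Equilibrium price would be P* = 28, so the ceiling at 17 binds.
At P = 17: D = 296 − 9(17) = 143, S = -26 + 2.5(17) = 16.5.
Shortage = 143 − 16.5 = 126.5.

Shortage = 126.5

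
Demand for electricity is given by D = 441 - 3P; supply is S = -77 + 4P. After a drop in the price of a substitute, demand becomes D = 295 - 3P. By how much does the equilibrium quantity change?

Original equilibrium: P* = 74, Q* = 219.
New equilibrium: 295 - 3P = -77 + 4P, so 372 = 7P and P' = 372/7; Q' = 295 − 3(372/7) = 949/7.
Change in quantity: 949/7 − 219 = -584/7.

ΔQ = -584/7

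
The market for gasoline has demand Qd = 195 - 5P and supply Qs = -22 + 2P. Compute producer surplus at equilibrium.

Producer surplus = 400

Equilibrium: 195 - 5P = -22 + 2P gives P* = 31, Q* = 40.
Supply starts at P = 11 (where Qs = 0).
PS = ½(31 − 11)(40) = 400.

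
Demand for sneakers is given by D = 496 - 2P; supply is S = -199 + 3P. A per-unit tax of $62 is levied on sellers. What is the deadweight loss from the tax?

Deadweight loss = 2306.4

Pre-tax equilibrium: P* = 139, Q* = 218.
Tax on sellers shifts supply to S = -199 + 3(P − 62) = -385 + 3P.
496 - 2P = -385 + 3P gives buyer price Pb = 176.2; sellers receive Ps = 176.2 − 62 = 114.2.
New quantity: Q = 496 − 2(176.2) = 143.6.
DWL = ½ × 62 × (218 − 143.6) = 2306.4.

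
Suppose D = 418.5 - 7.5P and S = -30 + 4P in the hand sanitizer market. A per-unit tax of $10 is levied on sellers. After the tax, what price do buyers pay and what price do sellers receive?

Pre-tax equilibrium: P* = 39, Q* = 126.
Tax on sellers shifts supply to S = -30 + 4(P − 10) = -70 + 4P.
418.5 - 7.5P = -70 + 4P gives buyer price Pb = 977/23; sellers receive Ps = 977/23 − 10 = 747/23.
New quantity: Q = 418.5 − 7.5(977/23) = 2298/23.

Buyers pay 977/23, sellers receive 747/23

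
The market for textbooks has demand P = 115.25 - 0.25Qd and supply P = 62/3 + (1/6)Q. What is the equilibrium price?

P* = 58.5

Set the two price expressions equal: 115.25 - 0.25Q = 62/3 + (1/6)Q.
1135/12 = (5/12)Q, so Q* = 227.
P* = 115.25 − (0.25)(227) = 58.5.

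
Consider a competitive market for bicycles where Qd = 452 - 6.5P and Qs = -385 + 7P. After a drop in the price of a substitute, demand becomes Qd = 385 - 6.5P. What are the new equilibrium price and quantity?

Original equilibrium: P* = 62, Q* = 49.
New equilibrium: 385 - 6.5P = -385 + 7P, so 770 = 13.5P and P' = 1540/27; Q' = 385 − 6.5(1540/27) = 385/27.

P' = 1540/27, Q' = 385/27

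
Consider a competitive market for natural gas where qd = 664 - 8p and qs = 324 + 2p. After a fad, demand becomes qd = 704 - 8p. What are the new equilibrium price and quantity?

p' = 38, q' = 400

Original equilibrium: p* = 34, q* = 392.
New equilibrium: 704 - 8p = 324 + 2p, so 380 = 10p and p' = 38; q' = 704 − 8(38) = 400.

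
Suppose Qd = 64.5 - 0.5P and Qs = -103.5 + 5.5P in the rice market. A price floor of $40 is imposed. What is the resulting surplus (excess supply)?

Equilibrium price would be P* = 28, so the floor at 40 binds.
At P = 40: Qd = 44.5, Qs = 116.5.
Surplus = 116.5 − 44.5 = 72.

Surplus = 72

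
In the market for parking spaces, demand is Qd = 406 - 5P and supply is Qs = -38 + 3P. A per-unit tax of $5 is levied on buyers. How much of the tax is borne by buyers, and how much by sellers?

Pre-tax equilibrium: P* = 55.5, Q* = 128.5.
Tax on buyers shifts demand to Qd = 406 − 5(P + 5) = 381 - 5P.
381 - 5P = -38 + 3P gives seller price Ps = 52.375; buyers pay Pb = 52.375 + 5 = 57.375.
New quantity: Q = 406 − 5(57.375) = 119.125.
Buyer burden = 57.375 − 55.5 = 1.875; seller burden = 55.5 − 52.375 = 3.125.

Buyers bear $1.875, sellers bear $3.125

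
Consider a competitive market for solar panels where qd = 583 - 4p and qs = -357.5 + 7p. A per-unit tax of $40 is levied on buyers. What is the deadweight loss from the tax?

Pre-tax equilibrium: p* = 85.5, q* = 241.
Tax on buyers shifts demand to qd = 583 − 4(p + 40) = 423 - 4p.
423 - 4p = -357.5 + 7p gives seller price ps = 1561/22; buyers pay pb = 1561/22 + 40 = 2441/22.
New quantity: q = 583 − 4(2441/22) = 1531/11.
DWL = ½ × 40 × (241 − 1531/11) = 22400/11.

Deadweight loss = 22400/11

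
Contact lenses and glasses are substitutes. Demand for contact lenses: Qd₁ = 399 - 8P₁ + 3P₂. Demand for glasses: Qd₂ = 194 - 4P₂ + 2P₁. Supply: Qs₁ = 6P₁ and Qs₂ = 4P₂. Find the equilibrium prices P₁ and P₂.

P₁ = 1887/53, P₂ = 1757/53

Market 1: 399 - 8P₁ + 3P₂ = 6P₁ → 14P₁ - 3P₂ = 399.
Market 2: 8P₂ - 2P₁ = 194.
Eliminating P₂: 8×(1) + 3×(2) gives 106P₁ = 3774, so P₁ = 1887/53.
Back-substitute into (2): P₂ = (194 + 2×1887/53) / 8 = 1757/53.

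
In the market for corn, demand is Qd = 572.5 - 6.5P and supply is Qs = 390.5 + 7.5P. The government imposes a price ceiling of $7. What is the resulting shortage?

Shortage = 84

Equilibrium price would be P* = 13, so the ceiling at 7 binds.
At P = 7: Qd = 572.5 − 6.5(7) = 527, Qs = 390.5 + 7.5(7) = 443.
Shortage = 527 − 443 = 84.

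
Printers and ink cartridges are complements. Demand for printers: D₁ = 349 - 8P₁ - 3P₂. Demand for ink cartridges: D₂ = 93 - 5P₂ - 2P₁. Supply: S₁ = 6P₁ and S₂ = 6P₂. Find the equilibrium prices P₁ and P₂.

P₁ = 890/37, P₂ = 151/37

Market 1: 349 - 8P₁ - 3P₂ = 6P₁ → 14P₁ + 3P₂ = 349.
Market 2: 11P₂ + 2P₁ = 93.
Eliminating P₂: 11×(1) − 3×(2) gives 148P₁ = 3560, so P₁ = 890/37.
Back-substitute into (2): P₂ = (93 − 2×890/37) / 11 = 151/37.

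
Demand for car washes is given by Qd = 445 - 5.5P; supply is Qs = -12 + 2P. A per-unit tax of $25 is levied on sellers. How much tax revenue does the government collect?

Pre-tax equilibrium: P* = 914/15, Q* = 1648/15.
Tax on sellers shifts supply to Qs = -12 + 2(P − 25) = -62 + 2P.
445 - 5.5P = -62 + 2P gives buyer price Pb = 67.6; sellers receive Ps = 67.6 − 25 = 42.6.
New quantity: Q = 445 − 5.5(67.6) = 73.2.
Revenue = 25 × 73.2 = 1830.

Tax revenue = 1830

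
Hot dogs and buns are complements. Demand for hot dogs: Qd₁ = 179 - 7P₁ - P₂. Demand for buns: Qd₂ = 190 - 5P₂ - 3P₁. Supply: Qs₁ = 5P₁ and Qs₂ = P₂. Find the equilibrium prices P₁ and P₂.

P₁ = 884/69, P₂ = 581/23

Market 1: 179 - 7P₁ - P₂ = 5P₁ → 12P₁ + P₂ = 179.
Market 2: 6P₂ + 3P₁ = 190.
Eliminating P₂: 6×(1) − 1×(2) gives 69P₁ = 884, so P₁ = 884/69.
Back-substitute into (2): P₂ = (190 − 3×884/69) / 6 = 581/23.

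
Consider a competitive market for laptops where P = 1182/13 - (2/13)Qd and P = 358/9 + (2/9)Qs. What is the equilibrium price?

P* = 70

Set the two price expressions equal: 1182/13 - (2/13)Q = 358/9 + (2/9)Q.
5984/117 = (44/117)Q, so Q* = 136.
P* = 1182/13 − (2/13)(136) = 70.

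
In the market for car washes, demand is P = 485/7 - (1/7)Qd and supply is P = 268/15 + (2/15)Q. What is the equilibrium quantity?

Q* = 5399/29

Set the two price expressions equal: 485/7 - (1/7)Q = 268/15 + (2/15)Q.
5399/105 = (29/105)Q, so Q* = 5399/29.
P* = 485/7 − (1/7)(5399/29) = 1238/29.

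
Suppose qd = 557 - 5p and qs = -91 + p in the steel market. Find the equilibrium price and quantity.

Set qd = qs: 557 - 5p = -91 + p.
648 = 6p, so p* = 108.
q* = 557 − 5(108) = 17.

p* = 108, q* = 17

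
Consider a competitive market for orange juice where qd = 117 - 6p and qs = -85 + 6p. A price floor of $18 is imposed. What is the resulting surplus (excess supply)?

Equilibrium price would be p* = 101/6, so the floor at 18 binds.
At p = 18: qd = 9, qs = 23.
Surplus = 23 − 9 = 14.

Surplus = 14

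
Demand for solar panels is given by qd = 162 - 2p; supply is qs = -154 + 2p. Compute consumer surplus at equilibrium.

Consumer surplus = 4

Equilibrium: 162 - 2p = -154 + 2p gives p* = 79, q* = 4.
Demand choke price (qd = 0): p = 81.
CS = ½(81 − 79)(4) = 4.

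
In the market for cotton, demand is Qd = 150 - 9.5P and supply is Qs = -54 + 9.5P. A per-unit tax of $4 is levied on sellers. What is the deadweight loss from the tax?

Pre-tax equilibrium: P* = 204/19, Q* = 48.
Tax on sellers shifts supply to Qs = -54 + 9.5(P − 4) = -92 + 9.5P.
150 - 9.5P = -92 + 9.5P gives buyer price Pb = 242/19; sellers receive Ps = 242/19 − 4 = 166/19.
New quantity: Q = 150 − 9.5(242/19) = 29.
DWL = ½ × 4 × (48 − 29) = 38.

Deadweight loss = 38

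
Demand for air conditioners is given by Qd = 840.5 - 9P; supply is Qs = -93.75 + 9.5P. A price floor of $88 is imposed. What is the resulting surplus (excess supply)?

Surplus = 693.75

Equilibrium price would be P* = 50.5, so the floor at 88 binds.
At P = 88: Qd = 48.5, Qs = 742.25.
Surplus = 742.25 − 48.5 = 693.75.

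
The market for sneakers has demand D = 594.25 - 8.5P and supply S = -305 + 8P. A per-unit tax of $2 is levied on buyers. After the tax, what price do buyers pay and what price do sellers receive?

Buyers pay 3661/66, sellers receive 3529/66

Pre-tax equilibrium: P* = 54.5, Q* = 131.
Tax on buyers shifts demand to D = 594.25 − 8.5(P + 2) = 577.25 - 8.5P.
577.25 - 8.5P = -305 + 8P gives seller price Ps = 3529/66; buyers pay Pb = 3529/66 + 2 = 3661/66.
New quantity: Q = 594.25 − 8.5(3661/66) = 4051/33.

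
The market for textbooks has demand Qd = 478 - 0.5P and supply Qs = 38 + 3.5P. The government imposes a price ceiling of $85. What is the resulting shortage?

Equilibrium price would be P* = 110, so the ceiling at 85 binds.
At P = 85: Qd = 478 − 0.5(85) = 435.5, Qs = 38 + 3.5(85) = 335.5.
Shortage = 435.5 − 335.5 = 100.

Shortage = 100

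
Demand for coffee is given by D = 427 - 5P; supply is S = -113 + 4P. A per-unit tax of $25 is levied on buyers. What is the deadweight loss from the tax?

Pre-tax equilibrium: P* = 60, Q* = 127.
Tax on buyers shifts demand to D = 427 − 5(P + 25) = 302 - 5P.
302 - 5P = -113 + 4P gives seller price Ps = 415/9; buyers pay Pb = 415/9 + 25 = 640/9.
New quantity: Q = 427 − 5(640/9) = 643/9.
DWL = ½ × 25 × (127 − 643/9) = 6250/9.

Deadweight loss = 6250/9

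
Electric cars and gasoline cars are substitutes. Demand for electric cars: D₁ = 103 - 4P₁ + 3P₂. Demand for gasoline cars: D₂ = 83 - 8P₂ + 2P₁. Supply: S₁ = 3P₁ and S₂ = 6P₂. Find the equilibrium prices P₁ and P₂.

P₁ = 1691/92, P₂ = 787/92

Market 1: 103 - 4P₁ + 3P₂ = 3P₁ → 7P₁ - 3P₂ = 103.
Market 2: 14P₂ - 2P₁ = 83.
Eliminating P₂: 14×(1) + 3×(2) gives 92P₁ = 1691, so P₁ = 1691/92.
Back-substitute into (2): P₂ = (83 + 2×1691/92) / 14 = 787/92.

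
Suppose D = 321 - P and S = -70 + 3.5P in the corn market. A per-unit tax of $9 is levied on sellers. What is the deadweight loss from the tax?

Deadweight loss = 31.5

Pre-tax equilibrium: P* = 782/9, Q* = 2107/9.
Tax on sellers shifts supply to S = -70 + 3.5(P − 9) = -101.5 + 3.5P.
321 - P = -101.5 + 3.5P gives buyer price Pb = 845/9; sellers receive Ps = 845/9 − 9 = 764/9.
New quantity: Q = 321 − 1(845/9) = 2044/9.
DWL = ½ × 9 × (2107/9 − 2044/9) = 31.5.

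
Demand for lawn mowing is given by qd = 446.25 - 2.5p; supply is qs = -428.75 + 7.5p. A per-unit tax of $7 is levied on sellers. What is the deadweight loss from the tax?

Pre-tax equilibrium: p* = 87.5, q* = 227.5.
Tax on sellers shifts supply to qs = -428.75 + 7.5(p − 7) = -481.25 + 7.5p.
446.25 - 2.5p = -481.25 + 7.5p gives buyer price pb = 92.75; sellers receive ps = 92.75 − 7 = 85.75.
New quantity: q = 446.25 − 2.5(92.75) = 214.375.
DWL = ½ × 7 × (227.5 − 214.375) = 45.9375.

Deadweight loss = 45.9375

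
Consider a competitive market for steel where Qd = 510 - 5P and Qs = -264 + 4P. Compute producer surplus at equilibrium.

Equilibrium: 510 - 5P = -264 + 4P gives P* = 86, Q* = 80.
Supply starts at P = 66 (where Qs = 0).
PS = ½(86 − 66)(80) = 800.

Producer surplus = 800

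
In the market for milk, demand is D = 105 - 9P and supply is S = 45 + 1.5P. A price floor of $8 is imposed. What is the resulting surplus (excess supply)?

Surplus = 24

Equilibrium price would be P* = 40/7, so the floor at 8 binds.
At P = 8: D = 33, S = 57.
Surplus = 57 − 33 = 24.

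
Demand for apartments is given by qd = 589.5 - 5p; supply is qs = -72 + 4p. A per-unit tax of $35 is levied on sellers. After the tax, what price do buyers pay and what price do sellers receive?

Buyers pay 1603/18, sellers receive 973/18

Pre-tax equilibrium: p* = 73.5, q* = 222.
Tax on sellers shifts supply to qs = -72 + 4(p − 35) = -212 + 4p.
589.5 - 5p = -212 + 4p gives buyer price pb = 1603/18; sellers receive ps = 1603/18 − 35 = 973/18.
New quantity: q = 589.5 − 5(1603/18) = 1298/9.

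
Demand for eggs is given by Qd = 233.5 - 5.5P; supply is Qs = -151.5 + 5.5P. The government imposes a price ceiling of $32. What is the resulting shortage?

Equilibrium price would be P* = 35, so the ceiling at 32 binds.
At P = 32: Qd = 233.5 − 5.5(32) = 57.5, Qs = -151.5 + 5.5(32) = 24.5.
Shortage = 57.5 − 24.5 = 33.

Shortage = 33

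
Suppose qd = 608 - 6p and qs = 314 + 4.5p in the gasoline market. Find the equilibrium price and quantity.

p* = 28, q* = 440

Set qd = qs: 608 - 6p = 314 + 4.5p.
294 = 10.5p, so p* = 28.
q* = 608 − 6(28) = 440.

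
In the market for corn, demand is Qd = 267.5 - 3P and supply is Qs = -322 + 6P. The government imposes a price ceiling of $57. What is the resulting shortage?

Shortage = 76.5

Equilibrium price would be P* = 65.5, so the ceiling at 57 binds.
At P = 57: Qd = 267.5 − 3(57) = 96.5, Qs = -322 + 6(57) = 20.
Shortage = 96.5 − 20 = 76.5.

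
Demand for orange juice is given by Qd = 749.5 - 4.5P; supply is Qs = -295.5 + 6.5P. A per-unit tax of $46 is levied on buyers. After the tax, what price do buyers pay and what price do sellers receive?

Buyers pay 1344/11, sellers receive 838/11

Pre-tax equilibrium: P* = 95, Q* = 322.
Tax on buyers shifts demand to Qd = 749.5 − 4.5(P + 46) = 542.5 - 4.5P.
542.5 - 4.5P = -295.5 + 6.5P gives seller price Ps = 838/11; buyers pay Pb = 838/11 + 46 = 1344/11.
New quantity: Q = 749.5 − 4.5(1344/11) = 4393/22.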